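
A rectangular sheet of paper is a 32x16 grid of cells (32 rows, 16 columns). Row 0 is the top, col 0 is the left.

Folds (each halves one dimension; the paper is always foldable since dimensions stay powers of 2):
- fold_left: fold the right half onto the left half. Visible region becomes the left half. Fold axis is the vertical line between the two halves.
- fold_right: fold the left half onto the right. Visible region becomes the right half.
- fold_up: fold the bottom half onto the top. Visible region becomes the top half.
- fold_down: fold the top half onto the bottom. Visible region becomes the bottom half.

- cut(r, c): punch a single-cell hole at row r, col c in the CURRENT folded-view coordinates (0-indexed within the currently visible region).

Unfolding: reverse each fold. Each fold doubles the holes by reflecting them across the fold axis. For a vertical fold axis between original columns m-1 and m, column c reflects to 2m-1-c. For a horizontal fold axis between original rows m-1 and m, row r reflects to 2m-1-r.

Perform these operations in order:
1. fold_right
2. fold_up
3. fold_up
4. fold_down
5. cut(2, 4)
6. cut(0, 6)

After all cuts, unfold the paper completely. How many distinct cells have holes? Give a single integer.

Op 1 fold_right: fold axis v@8; visible region now rows[0,32) x cols[8,16) = 32x8
Op 2 fold_up: fold axis h@16; visible region now rows[0,16) x cols[8,16) = 16x8
Op 3 fold_up: fold axis h@8; visible region now rows[0,8) x cols[8,16) = 8x8
Op 4 fold_down: fold axis h@4; visible region now rows[4,8) x cols[8,16) = 4x8
Op 5 cut(2, 4): punch at orig (6,12); cuts so far [(6, 12)]; region rows[4,8) x cols[8,16) = 4x8
Op 6 cut(0, 6): punch at orig (4,14); cuts so far [(4, 14), (6, 12)]; region rows[4,8) x cols[8,16) = 4x8
Unfold 1 (reflect across h@4): 4 holes -> [(1, 12), (3, 14), (4, 14), (6, 12)]
Unfold 2 (reflect across h@8): 8 holes -> [(1, 12), (3, 14), (4, 14), (6, 12), (9, 12), (11, 14), (12, 14), (14, 12)]
Unfold 3 (reflect across h@16): 16 holes -> [(1, 12), (3, 14), (4, 14), (6, 12), (9, 12), (11, 14), (12, 14), (14, 12), (17, 12), (19, 14), (20, 14), (22, 12), (25, 12), (27, 14), (28, 14), (30, 12)]
Unfold 4 (reflect across v@8): 32 holes -> [(1, 3), (1, 12), (3, 1), (3, 14), (4, 1), (4, 14), (6, 3), (6, 12), (9, 3), (9, 12), (11, 1), (11, 14), (12, 1), (12, 14), (14, 3), (14, 12), (17, 3), (17, 12), (19, 1), (19, 14), (20, 1), (20, 14), (22, 3), (22, 12), (25, 3), (25, 12), (27, 1), (27, 14), (28, 1), (28, 14), (30, 3), (30, 12)]

Answer: 32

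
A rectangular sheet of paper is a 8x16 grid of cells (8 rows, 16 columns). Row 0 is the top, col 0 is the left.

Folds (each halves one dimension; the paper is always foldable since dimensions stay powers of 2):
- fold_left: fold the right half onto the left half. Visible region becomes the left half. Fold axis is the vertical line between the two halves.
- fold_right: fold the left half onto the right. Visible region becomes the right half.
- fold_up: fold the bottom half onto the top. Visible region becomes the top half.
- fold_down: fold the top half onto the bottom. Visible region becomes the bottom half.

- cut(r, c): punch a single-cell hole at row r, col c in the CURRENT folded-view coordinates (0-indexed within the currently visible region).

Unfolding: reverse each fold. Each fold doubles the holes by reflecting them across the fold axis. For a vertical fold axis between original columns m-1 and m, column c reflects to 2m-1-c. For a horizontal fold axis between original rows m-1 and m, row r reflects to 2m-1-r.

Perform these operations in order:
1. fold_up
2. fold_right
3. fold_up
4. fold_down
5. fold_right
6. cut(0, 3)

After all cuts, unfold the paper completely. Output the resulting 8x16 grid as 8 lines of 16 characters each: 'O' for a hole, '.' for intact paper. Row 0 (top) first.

Answer: O......OO......O
O......OO......O
O......OO......O
O......OO......O
O......OO......O
O......OO......O
O......OO......O
O......OO......O

Derivation:
Op 1 fold_up: fold axis h@4; visible region now rows[0,4) x cols[0,16) = 4x16
Op 2 fold_right: fold axis v@8; visible region now rows[0,4) x cols[8,16) = 4x8
Op 3 fold_up: fold axis h@2; visible region now rows[0,2) x cols[8,16) = 2x8
Op 4 fold_down: fold axis h@1; visible region now rows[1,2) x cols[8,16) = 1x8
Op 5 fold_right: fold axis v@12; visible region now rows[1,2) x cols[12,16) = 1x4
Op 6 cut(0, 3): punch at orig (1,15); cuts so far [(1, 15)]; region rows[1,2) x cols[12,16) = 1x4
Unfold 1 (reflect across v@12): 2 holes -> [(1, 8), (1, 15)]
Unfold 2 (reflect across h@1): 4 holes -> [(0, 8), (0, 15), (1, 8), (1, 15)]
Unfold 3 (reflect across h@2): 8 holes -> [(0, 8), (0, 15), (1, 8), (1, 15), (2, 8), (2, 15), (3, 8), (3, 15)]
Unfold 4 (reflect across v@8): 16 holes -> [(0, 0), (0, 7), (0, 8), (0, 15), (1, 0), (1, 7), (1, 8), (1, 15), (2, 0), (2, 7), (2, 8), (2, 15), (3, 0), (3, 7), (3, 8), (3, 15)]
Unfold 5 (reflect across h@4): 32 holes -> [(0, 0), (0, 7), (0, 8), (0, 15), (1, 0), (1, 7), (1, 8), (1, 15), (2, 0), (2, 7), (2, 8), (2, 15), (3, 0), (3, 7), (3, 8), (3, 15), (4, 0), (4, 7), (4, 8), (4, 15), (5, 0), (5, 7), (5, 8), (5, 15), (6, 0), (6, 7), (6, 8), (6, 15), (7, 0), (7, 7), (7, 8), (7, 15)]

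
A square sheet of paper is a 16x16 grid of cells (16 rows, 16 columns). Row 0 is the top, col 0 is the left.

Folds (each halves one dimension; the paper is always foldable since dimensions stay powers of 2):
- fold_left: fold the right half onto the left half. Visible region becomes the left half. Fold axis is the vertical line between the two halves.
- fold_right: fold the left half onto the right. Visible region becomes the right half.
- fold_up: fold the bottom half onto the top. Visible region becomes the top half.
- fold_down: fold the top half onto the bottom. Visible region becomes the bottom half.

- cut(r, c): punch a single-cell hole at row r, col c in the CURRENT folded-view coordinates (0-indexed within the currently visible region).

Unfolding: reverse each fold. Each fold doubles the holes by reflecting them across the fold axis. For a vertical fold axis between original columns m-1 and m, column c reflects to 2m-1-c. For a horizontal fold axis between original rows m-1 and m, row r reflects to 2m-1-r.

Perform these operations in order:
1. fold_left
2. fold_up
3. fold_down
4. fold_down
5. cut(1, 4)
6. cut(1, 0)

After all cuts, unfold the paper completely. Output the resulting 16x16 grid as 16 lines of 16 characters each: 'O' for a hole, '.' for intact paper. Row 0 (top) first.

Answer: O...O......O...O
................
................
O...O......O...O
O...O......O...O
................
................
O...O......O...O
O...O......O...O
................
................
O...O......O...O
O...O......O...O
................
................
O...O......O...O

Derivation:
Op 1 fold_left: fold axis v@8; visible region now rows[0,16) x cols[0,8) = 16x8
Op 2 fold_up: fold axis h@8; visible region now rows[0,8) x cols[0,8) = 8x8
Op 3 fold_down: fold axis h@4; visible region now rows[4,8) x cols[0,8) = 4x8
Op 4 fold_down: fold axis h@6; visible region now rows[6,8) x cols[0,8) = 2x8
Op 5 cut(1, 4): punch at orig (7,4); cuts so far [(7, 4)]; region rows[6,8) x cols[0,8) = 2x8
Op 6 cut(1, 0): punch at orig (7,0); cuts so far [(7, 0), (7, 4)]; region rows[6,8) x cols[0,8) = 2x8
Unfold 1 (reflect across h@6): 4 holes -> [(4, 0), (4, 4), (7, 0), (7, 4)]
Unfold 2 (reflect across h@4): 8 holes -> [(0, 0), (0, 4), (3, 0), (3, 4), (4, 0), (4, 4), (7, 0), (7, 4)]
Unfold 3 (reflect across h@8): 16 holes -> [(0, 0), (0, 4), (3, 0), (3, 4), (4, 0), (4, 4), (7, 0), (7, 4), (8, 0), (8, 4), (11, 0), (11, 4), (12, 0), (12, 4), (15, 0), (15, 4)]
Unfold 4 (reflect across v@8): 32 holes -> [(0, 0), (0, 4), (0, 11), (0, 15), (3, 0), (3, 4), (3, 11), (3, 15), (4, 0), (4, 4), (4, 11), (4, 15), (7, 0), (7, 4), (7, 11), (7, 15), (8, 0), (8, 4), (8, 11), (8, 15), (11, 0), (11, 4), (11, 11), (11, 15), (12, 0), (12, 4), (12, 11), (12, 15), (15, 0), (15, 4), (15, 11), (15, 15)]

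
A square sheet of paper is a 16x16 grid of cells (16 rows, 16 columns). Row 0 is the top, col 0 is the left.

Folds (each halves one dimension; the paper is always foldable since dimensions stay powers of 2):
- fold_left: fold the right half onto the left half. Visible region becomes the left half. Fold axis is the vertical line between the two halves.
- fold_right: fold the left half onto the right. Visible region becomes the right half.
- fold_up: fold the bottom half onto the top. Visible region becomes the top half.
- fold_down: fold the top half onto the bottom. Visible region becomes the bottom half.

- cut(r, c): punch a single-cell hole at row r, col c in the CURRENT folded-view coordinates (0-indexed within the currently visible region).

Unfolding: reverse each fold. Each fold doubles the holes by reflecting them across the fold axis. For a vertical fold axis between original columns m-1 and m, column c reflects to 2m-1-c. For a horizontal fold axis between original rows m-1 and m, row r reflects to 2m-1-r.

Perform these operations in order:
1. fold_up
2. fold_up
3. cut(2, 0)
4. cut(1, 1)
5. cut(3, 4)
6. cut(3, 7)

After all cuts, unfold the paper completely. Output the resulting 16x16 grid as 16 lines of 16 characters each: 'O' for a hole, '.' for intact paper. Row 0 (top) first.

Answer: ................
.O..............
O...............
....O..O........
....O..O........
O...............
.O..............
................
................
.O..............
O...............
....O..O........
....O..O........
O...............
.O..............
................

Derivation:
Op 1 fold_up: fold axis h@8; visible region now rows[0,8) x cols[0,16) = 8x16
Op 2 fold_up: fold axis h@4; visible region now rows[0,4) x cols[0,16) = 4x16
Op 3 cut(2, 0): punch at orig (2,0); cuts so far [(2, 0)]; region rows[0,4) x cols[0,16) = 4x16
Op 4 cut(1, 1): punch at orig (1,1); cuts so far [(1, 1), (2, 0)]; region rows[0,4) x cols[0,16) = 4x16
Op 5 cut(3, 4): punch at orig (3,4); cuts so far [(1, 1), (2, 0), (3, 4)]; region rows[0,4) x cols[0,16) = 4x16
Op 6 cut(3, 7): punch at orig (3,7); cuts so far [(1, 1), (2, 0), (3, 4), (3, 7)]; region rows[0,4) x cols[0,16) = 4x16
Unfold 1 (reflect across h@4): 8 holes -> [(1, 1), (2, 0), (3, 4), (3, 7), (4, 4), (4, 7), (5, 0), (6, 1)]
Unfold 2 (reflect across h@8): 16 holes -> [(1, 1), (2, 0), (3, 4), (3, 7), (4, 4), (4, 7), (5, 0), (6, 1), (9, 1), (10, 0), (11, 4), (11, 7), (12, 4), (12, 7), (13, 0), (14, 1)]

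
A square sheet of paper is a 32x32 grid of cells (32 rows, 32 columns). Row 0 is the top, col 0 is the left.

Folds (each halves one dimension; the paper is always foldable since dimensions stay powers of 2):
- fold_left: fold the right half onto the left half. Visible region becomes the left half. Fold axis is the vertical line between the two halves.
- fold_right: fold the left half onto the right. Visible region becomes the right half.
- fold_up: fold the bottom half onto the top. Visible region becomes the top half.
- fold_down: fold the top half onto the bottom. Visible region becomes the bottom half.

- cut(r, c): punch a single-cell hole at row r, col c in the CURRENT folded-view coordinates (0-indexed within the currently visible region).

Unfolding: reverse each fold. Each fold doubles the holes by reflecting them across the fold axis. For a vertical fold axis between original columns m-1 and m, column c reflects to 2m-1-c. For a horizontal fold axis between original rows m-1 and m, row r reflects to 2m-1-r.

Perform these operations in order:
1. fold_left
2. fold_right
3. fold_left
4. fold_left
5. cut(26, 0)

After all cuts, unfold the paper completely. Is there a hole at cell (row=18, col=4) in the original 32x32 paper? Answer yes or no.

Answer: no

Derivation:
Op 1 fold_left: fold axis v@16; visible region now rows[0,32) x cols[0,16) = 32x16
Op 2 fold_right: fold axis v@8; visible region now rows[0,32) x cols[8,16) = 32x8
Op 3 fold_left: fold axis v@12; visible region now rows[0,32) x cols[8,12) = 32x4
Op 4 fold_left: fold axis v@10; visible region now rows[0,32) x cols[8,10) = 32x2
Op 5 cut(26, 0): punch at orig (26,8); cuts so far [(26, 8)]; region rows[0,32) x cols[8,10) = 32x2
Unfold 1 (reflect across v@10): 2 holes -> [(26, 8), (26, 11)]
Unfold 2 (reflect across v@12): 4 holes -> [(26, 8), (26, 11), (26, 12), (26, 15)]
Unfold 3 (reflect across v@8): 8 holes -> [(26, 0), (26, 3), (26, 4), (26, 7), (26, 8), (26, 11), (26, 12), (26, 15)]
Unfold 4 (reflect across v@16): 16 holes -> [(26, 0), (26, 3), (26, 4), (26, 7), (26, 8), (26, 11), (26, 12), (26, 15), (26, 16), (26, 19), (26, 20), (26, 23), (26, 24), (26, 27), (26, 28), (26, 31)]
Holes: [(26, 0), (26, 3), (26, 4), (26, 7), (26, 8), (26, 11), (26, 12), (26, 15), (26, 16), (26, 19), (26, 20), (26, 23), (26, 24), (26, 27), (26, 28), (26, 31)]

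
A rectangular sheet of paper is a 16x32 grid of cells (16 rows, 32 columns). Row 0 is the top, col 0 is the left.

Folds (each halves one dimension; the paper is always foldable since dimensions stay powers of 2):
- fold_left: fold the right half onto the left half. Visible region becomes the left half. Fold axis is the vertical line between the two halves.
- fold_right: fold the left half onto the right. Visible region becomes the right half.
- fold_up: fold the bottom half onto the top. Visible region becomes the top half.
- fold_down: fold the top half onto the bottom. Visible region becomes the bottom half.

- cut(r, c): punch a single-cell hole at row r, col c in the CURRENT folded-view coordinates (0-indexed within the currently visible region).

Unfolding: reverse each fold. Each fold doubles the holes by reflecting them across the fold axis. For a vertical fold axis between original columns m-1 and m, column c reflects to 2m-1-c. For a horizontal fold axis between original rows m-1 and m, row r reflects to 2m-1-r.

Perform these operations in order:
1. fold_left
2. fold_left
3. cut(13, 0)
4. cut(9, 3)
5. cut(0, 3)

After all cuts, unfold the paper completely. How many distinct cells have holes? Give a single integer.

Answer: 12

Derivation:
Op 1 fold_left: fold axis v@16; visible region now rows[0,16) x cols[0,16) = 16x16
Op 2 fold_left: fold axis v@8; visible region now rows[0,16) x cols[0,8) = 16x8
Op 3 cut(13, 0): punch at orig (13,0); cuts so far [(13, 0)]; region rows[0,16) x cols[0,8) = 16x8
Op 4 cut(9, 3): punch at orig (9,3); cuts so far [(9, 3), (13, 0)]; region rows[0,16) x cols[0,8) = 16x8
Op 5 cut(0, 3): punch at orig (0,3); cuts so far [(0, 3), (9, 3), (13, 0)]; region rows[0,16) x cols[0,8) = 16x8
Unfold 1 (reflect across v@8): 6 holes -> [(0, 3), (0, 12), (9, 3), (9, 12), (13, 0), (13, 15)]
Unfold 2 (reflect across v@16): 12 holes -> [(0, 3), (0, 12), (0, 19), (0, 28), (9, 3), (9, 12), (9, 19), (9, 28), (13, 0), (13, 15), (13, 16), (13, 31)]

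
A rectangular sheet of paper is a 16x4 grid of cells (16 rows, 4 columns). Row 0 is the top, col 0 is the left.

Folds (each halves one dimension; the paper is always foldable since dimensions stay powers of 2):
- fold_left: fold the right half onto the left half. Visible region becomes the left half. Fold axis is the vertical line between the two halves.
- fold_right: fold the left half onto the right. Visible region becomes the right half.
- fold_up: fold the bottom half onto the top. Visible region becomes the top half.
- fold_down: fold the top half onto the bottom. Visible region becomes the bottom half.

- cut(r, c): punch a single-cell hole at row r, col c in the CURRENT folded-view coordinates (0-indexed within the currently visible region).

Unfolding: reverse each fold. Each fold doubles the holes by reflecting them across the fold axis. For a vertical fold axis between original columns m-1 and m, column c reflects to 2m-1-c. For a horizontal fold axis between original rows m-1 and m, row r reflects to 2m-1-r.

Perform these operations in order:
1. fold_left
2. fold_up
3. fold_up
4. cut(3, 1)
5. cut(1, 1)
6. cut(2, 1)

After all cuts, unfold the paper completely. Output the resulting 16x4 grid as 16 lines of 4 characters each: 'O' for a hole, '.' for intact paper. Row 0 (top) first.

Op 1 fold_left: fold axis v@2; visible region now rows[0,16) x cols[0,2) = 16x2
Op 2 fold_up: fold axis h@8; visible region now rows[0,8) x cols[0,2) = 8x2
Op 3 fold_up: fold axis h@4; visible region now rows[0,4) x cols[0,2) = 4x2
Op 4 cut(3, 1): punch at orig (3,1); cuts so far [(3, 1)]; region rows[0,4) x cols[0,2) = 4x2
Op 5 cut(1, 1): punch at orig (1,1); cuts so far [(1, 1), (3, 1)]; region rows[0,4) x cols[0,2) = 4x2
Op 6 cut(2, 1): punch at orig (2,1); cuts so far [(1, 1), (2, 1), (3, 1)]; region rows[0,4) x cols[0,2) = 4x2
Unfold 1 (reflect across h@4): 6 holes -> [(1, 1), (2, 1), (3, 1), (4, 1), (5, 1), (6, 1)]
Unfold 2 (reflect across h@8): 12 holes -> [(1, 1), (2, 1), (3, 1), (4, 1), (5, 1), (6, 1), (9, 1), (10, 1), (11, 1), (12, 1), (13, 1), (14, 1)]
Unfold 3 (reflect across v@2): 24 holes -> [(1, 1), (1, 2), (2, 1), (2, 2), (3, 1), (3, 2), (4, 1), (4, 2), (5, 1), (5, 2), (6, 1), (6, 2), (9, 1), (9, 2), (10, 1), (10, 2), (11, 1), (11, 2), (12, 1), (12, 2), (13, 1), (13, 2), (14, 1), (14, 2)]

Answer: ....
.OO.
.OO.
.OO.
.OO.
.OO.
.OO.
....
....
.OO.
.OO.
.OO.
.OO.
.OO.
.OO.
....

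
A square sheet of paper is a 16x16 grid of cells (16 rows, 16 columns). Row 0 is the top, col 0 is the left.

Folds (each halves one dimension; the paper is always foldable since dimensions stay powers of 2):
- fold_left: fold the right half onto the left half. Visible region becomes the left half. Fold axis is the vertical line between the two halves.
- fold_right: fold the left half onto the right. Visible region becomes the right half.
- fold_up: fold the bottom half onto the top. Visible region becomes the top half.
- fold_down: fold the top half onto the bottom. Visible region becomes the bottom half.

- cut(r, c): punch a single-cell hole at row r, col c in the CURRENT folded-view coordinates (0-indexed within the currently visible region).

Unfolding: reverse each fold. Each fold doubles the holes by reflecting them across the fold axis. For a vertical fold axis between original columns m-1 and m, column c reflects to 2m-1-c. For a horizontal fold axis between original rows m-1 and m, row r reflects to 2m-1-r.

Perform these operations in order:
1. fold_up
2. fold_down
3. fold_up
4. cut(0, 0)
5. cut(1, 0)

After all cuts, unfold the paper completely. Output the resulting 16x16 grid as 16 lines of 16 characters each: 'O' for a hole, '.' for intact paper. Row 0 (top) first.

Answer: O...............
O...............
O...............
O...............
O...............
O...............
O...............
O...............
O...............
O...............
O...............
O...............
O...............
O...............
O...............
O...............

Derivation:
Op 1 fold_up: fold axis h@8; visible region now rows[0,8) x cols[0,16) = 8x16
Op 2 fold_down: fold axis h@4; visible region now rows[4,8) x cols[0,16) = 4x16
Op 3 fold_up: fold axis h@6; visible region now rows[4,6) x cols[0,16) = 2x16
Op 4 cut(0, 0): punch at orig (4,0); cuts so far [(4, 0)]; region rows[4,6) x cols[0,16) = 2x16
Op 5 cut(1, 0): punch at orig (5,0); cuts so far [(4, 0), (5, 0)]; region rows[4,6) x cols[0,16) = 2x16
Unfold 1 (reflect across h@6): 4 holes -> [(4, 0), (5, 0), (6, 0), (7, 0)]
Unfold 2 (reflect across h@4): 8 holes -> [(0, 0), (1, 0), (2, 0), (3, 0), (4, 0), (5, 0), (6, 0), (7, 0)]
Unfold 3 (reflect across h@8): 16 holes -> [(0, 0), (1, 0), (2, 0), (3, 0), (4, 0), (5, 0), (6, 0), (7, 0), (8, 0), (9, 0), (10, 0), (11, 0), (12, 0), (13, 0), (14, 0), (15, 0)]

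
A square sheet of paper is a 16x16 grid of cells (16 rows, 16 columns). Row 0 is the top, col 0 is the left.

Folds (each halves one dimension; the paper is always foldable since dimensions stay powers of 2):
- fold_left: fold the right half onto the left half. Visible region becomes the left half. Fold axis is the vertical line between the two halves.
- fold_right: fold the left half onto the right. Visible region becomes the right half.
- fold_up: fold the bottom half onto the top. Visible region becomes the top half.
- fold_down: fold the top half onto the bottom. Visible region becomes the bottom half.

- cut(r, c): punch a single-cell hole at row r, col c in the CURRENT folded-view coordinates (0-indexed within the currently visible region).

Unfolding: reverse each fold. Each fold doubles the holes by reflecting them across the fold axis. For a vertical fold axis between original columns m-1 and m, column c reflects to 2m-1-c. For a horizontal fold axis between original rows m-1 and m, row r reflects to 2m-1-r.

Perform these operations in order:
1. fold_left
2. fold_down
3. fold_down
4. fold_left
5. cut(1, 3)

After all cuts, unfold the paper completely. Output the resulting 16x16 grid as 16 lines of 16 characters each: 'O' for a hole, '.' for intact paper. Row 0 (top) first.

Answer: ................
................
...OO......OO...
................
................
...OO......OO...
................
................
................
................
...OO......OO...
................
................
...OO......OO...
................
................

Derivation:
Op 1 fold_left: fold axis v@8; visible region now rows[0,16) x cols[0,8) = 16x8
Op 2 fold_down: fold axis h@8; visible region now rows[8,16) x cols[0,8) = 8x8
Op 3 fold_down: fold axis h@12; visible region now rows[12,16) x cols[0,8) = 4x8
Op 4 fold_left: fold axis v@4; visible region now rows[12,16) x cols[0,4) = 4x4
Op 5 cut(1, 3): punch at orig (13,3); cuts so far [(13, 3)]; region rows[12,16) x cols[0,4) = 4x4
Unfold 1 (reflect across v@4): 2 holes -> [(13, 3), (13, 4)]
Unfold 2 (reflect across h@12): 4 holes -> [(10, 3), (10, 4), (13, 3), (13, 4)]
Unfold 3 (reflect across h@8): 8 holes -> [(2, 3), (2, 4), (5, 3), (5, 4), (10, 3), (10, 4), (13, 3), (13, 4)]
Unfold 4 (reflect across v@8): 16 holes -> [(2, 3), (2, 4), (2, 11), (2, 12), (5, 3), (5, 4), (5, 11), (5, 12), (10, 3), (10, 4), (10, 11), (10, 12), (13, 3), (13, 4), (13, 11), (13, 12)]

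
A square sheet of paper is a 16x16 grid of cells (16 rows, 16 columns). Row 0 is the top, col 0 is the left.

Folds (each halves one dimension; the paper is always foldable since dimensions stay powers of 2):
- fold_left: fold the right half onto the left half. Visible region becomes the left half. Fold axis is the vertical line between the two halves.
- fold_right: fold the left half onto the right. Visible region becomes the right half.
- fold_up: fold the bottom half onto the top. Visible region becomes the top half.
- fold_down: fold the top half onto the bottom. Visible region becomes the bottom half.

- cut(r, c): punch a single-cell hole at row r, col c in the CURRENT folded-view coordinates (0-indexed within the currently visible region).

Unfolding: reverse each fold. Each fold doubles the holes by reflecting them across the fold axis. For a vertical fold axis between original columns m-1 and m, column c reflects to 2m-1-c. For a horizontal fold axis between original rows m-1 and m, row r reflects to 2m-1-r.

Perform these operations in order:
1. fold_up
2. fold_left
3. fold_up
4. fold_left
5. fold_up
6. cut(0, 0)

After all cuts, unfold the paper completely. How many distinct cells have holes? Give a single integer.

Op 1 fold_up: fold axis h@8; visible region now rows[0,8) x cols[0,16) = 8x16
Op 2 fold_left: fold axis v@8; visible region now rows[0,8) x cols[0,8) = 8x8
Op 3 fold_up: fold axis h@4; visible region now rows[0,4) x cols[0,8) = 4x8
Op 4 fold_left: fold axis v@4; visible region now rows[0,4) x cols[0,4) = 4x4
Op 5 fold_up: fold axis h@2; visible region now rows[0,2) x cols[0,4) = 2x4
Op 6 cut(0, 0): punch at orig (0,0); cuts so far [(0, 0)]; region rows[0,2) x cols[0,4) = 2x4
Unfold 1 (reflect across h@2): 2 holes -> [(0, 0), (3, 0)]
Unfold 2 (reflect across v@4): 4 holes -> [(0, 0), (0, 7), (3, 0), (3, 7)]
Unfold 3 (reflect across h@4): 8 holes -> [(0, 0), (0, 7), (3, 0), (3, 7), (4, 0), (4, 7), (7, 0), (7, 7)]
Unfold 4 (reflect across v@8): 16 holes -> [(0, 0), (0, 7), (0, 8), (0, 15), (3, 0), (3, 7), (3, 8), (3, 15), (4, 0), (4, 7), (4, 8), (4, 15), (7, 0), (7, 7), (7, 8), (7, 15)]
Unfold 5 (reflect across h@8): 32 holes -> [(0, 0), (0, 7), (0, 8), (0, 15), (3, 0), (3, 7), (3, 8), (3, 15), (4, 0), (4, 7), (4, 8), (4, 15), (7, 0), (7, 7), (7, 8), (7, 15), (8, 0), (8, 7), (8, 8), (8, 15), (11, 0), (11, 7), (11, 8), (11, 15), (12, 0), (12, 7), (12, 8), (12, 15), (15, 0), (15, 7), (15, 8), (15, 15)]

Answer: 32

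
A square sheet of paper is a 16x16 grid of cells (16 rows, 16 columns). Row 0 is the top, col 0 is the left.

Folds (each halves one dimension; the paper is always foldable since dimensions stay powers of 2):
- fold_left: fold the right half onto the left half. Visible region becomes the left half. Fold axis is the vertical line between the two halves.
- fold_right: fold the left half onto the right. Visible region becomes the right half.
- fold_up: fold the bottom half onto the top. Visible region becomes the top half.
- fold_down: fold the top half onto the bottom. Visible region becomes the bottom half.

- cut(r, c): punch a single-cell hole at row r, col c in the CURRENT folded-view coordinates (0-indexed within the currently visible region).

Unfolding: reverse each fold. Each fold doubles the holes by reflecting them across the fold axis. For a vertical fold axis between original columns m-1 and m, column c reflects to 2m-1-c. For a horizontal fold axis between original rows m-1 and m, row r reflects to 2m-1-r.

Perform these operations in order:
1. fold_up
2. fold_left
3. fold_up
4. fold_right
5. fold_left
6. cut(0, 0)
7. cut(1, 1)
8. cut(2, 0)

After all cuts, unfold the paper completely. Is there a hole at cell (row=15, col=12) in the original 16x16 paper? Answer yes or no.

Answer: yes

Derivation:
Op 1 fold_up: fold axis h@8; visible region now rows[0,8) x cols[0,16) = 8x16
Op 2 fold_left: fold axis v@8; visible region now rows[0,8) x cols[0,8) = 8x8
Op 3 fold_up: fold axis h@4; visible region now rows[0,4) x cols[0,8) = 4x8
Op 4 fold_right: fold axis v@4; visible region now rows[0,4) x cols[4,8) = 4x4
Op 5 fold_left: fold axis v@6; visible region now rows[0,4) x cols[4,6) = 4x2
Op 6 cut(0, 0): punch at orig (0,4); cuts so far [(0, 4)]; region rows[0,4) x cols[4,6) = 4x2
Op 7 cut(1, 1): punch at orig (1,5); cuts so far [(0, 4), (1, 5)]; region rows[0,4) x cols[4,6) = 4x2
Op 8 cut(2, 0): punch at orig (2,4); cuts so far [(0, 4), (1, 5), (2, 4)]; region rows[0,4) x cols[4,6) = 4x2
Unfold 1 (reflect across v@6): 6 holes -> [(0, 4), (0, 7), (1, 5), (1, 6), (2, 4), (2, 7)]
Unfold 2 (reflect across v@4): 12 holes -> [(0, 0), (0, 3), (0, 4), (0, 7), (1, 1), (1, 2), (1, 5), (1, 6), (2, 0), (2, 3), (2, 4), (2, 7)]
Unfold 3 (reflect across h@4): 24 holes -> [(0, 0), (0, 3), (0, 4), (0, 7), (1, 1), (1, 2), (1, 5), (1, 6), (2, 0), (2, 3), (2, 4), (2, 7), (5, 0), (5, 3), (5, 4), (5, 7), (6, 1), (6, 2), (6, 5), (6, 6), (7, 0), (7, 3), (7, 4), (7, 7)]
Unfold 4 (reflect across v@8): 48 holes -> [(0, 0), (0, 3), (0, 4), (0, 7), (0, 8), (0, 11), (0, 12), (0, 15), (1, 1), (1, 2), (1, 5), (1, 6), (1, 9), (1, 10), (1, 13), (1, 14), (2, 0), (2, 3), (2, 4), (2, 7), (2, 8), (2, 11), (2, 12), (2, 15), (5, 0), (5, 3), (5, 4), (5, 7), (5, 8), (5, 11), (5, 12), (5, 15), (6, 1), (6, 2), (6, 5), (6, 6), (6, 9), (6, 10), (6, 13), (6, 14), (7, 0), (7, 3), (7, 4), (7, 7), (7, 8), (7, 11), (7, 12), (7, 15)]
Unfold 5 (reflect across h@8): 96 holes -> [(0, 0), (0, 3), (0, 4), (0, 7), (0, 8), (0, 11), (0, 12), (0, 15), (1, 1), (1, 2), (1, 5), (1, 6), (1, 9), (1, 10), (1, 13), (1, 14), (2, 0), (2, 3), (2, 4), (2, 7), (2, 8), (2, 11), (2, 12), (2, 15), (5, 0), (5, 3), (5, 4), (5, 7), (5, 8), (5, 11), (5, 12), (5, 15), (6, 1), (6, 2), (6, 5), (6, 6), (6, 9), (6, 10), (6, 13), (6, 14), (7, 0), (7, 3), (7, 4), (7, 7), (7, 8), (7, 11), (7, 12), (7, 15), (8, 0), (8, 3), (8, 4), (8, 7), (8, 8), (8, 11), (8, 12), (8, 15), (9, 1), (9, 2), (9, 5), (9, 6), (9, 9), (9, 10), (9, 13), (9, 14), (10, 0), (10, 3), (10, 4), (10, 7), (10, 8), (10, 11), (10, 12), (10, 15), (13, 0), (13, 3), (13, 4), (13, 7), (13, 8), (13, 11), (13, 12), (13, 15), (14, 1), (14, 2), (14, 5), (14, 6), (14, 9), (14, 10), (14, 13), (14, 14), (15, 0), (15, 3), (15, 4), (15, 7), (15, 8), (15, 11), (15, 12), (15, 15)]
Holes: [(0, 0), (0, 3), (0, 4), (0, 7), (0, 8), (0, 11), (0, 12), (0, 15), (1, 1), (1, 2), (1, 5), (1, 6), (1, 9), (1, 10), (1, 13), (1, 14), (2, 0), (2, 3), (2, 4), (2, 7), (2, 8), (2, 11), (2, 12), (2, 15), (5, 0), (5, 3), (5, 4), (5, 7), (5, 8), (5, 11), (5, 12), (5, 15), (6, 1), (6, 2), (6, 5), (6, 6), (6, 9), (6, 10), (6, 13), (6, 14), (7, 0), (7, 3), (7, 4), (7, 7), (7, 8), (7, 11), (7, 12), (7, 15), (8, 0), (8, 3), (8, 4), (8, 7), (8, 8), (8, 11), (8, 12), (8, 15), (9, 1), (9, 2), (9, 5), (9, 6), (9, 9), (9, 10), (9, 13), (9, 14), (10, 0), (10, 3), (10, 4), (10, 7), (10, 8), (10, 11), (10, 12), (10, 15), (13, 0), (13, 3), (13, 4), (13, 7), (13, 8), (13, 11), (13, 12), (13, 15), (14, 1), (14, 2), (14, 5), (14, 6), (14, 9), (14, 10), (14, 13), (14, 14), (15, 0), (15, 3), (15, 4), (15, 7), (15, 8), (15, 11), (15, 12), (15, 15)]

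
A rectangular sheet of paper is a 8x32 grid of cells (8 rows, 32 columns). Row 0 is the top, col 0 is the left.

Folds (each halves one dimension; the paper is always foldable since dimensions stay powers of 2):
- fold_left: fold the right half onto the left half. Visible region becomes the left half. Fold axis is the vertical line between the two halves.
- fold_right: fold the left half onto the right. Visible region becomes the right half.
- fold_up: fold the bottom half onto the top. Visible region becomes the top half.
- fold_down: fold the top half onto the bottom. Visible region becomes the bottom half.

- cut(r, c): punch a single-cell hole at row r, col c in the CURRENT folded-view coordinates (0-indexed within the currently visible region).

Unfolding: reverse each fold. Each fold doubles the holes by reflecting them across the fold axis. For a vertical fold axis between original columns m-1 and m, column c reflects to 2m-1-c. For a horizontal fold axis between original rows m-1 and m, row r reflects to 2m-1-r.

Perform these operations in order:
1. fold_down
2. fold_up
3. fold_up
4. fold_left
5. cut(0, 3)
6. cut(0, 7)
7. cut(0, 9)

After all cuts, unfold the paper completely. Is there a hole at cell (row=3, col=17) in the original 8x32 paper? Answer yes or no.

Op 1 fold_down: fold axis h@4; visible region now rows[4,8) x cols[0,32) = 4x32
Op 2 fold_up: fold axis h@6; visible region now rows[4,6) x cols[0,32) = 2x32
Op 3 fold_up: fold axis h@5; visible region now rows[4,5) x cols[0,32) = 1x32
Op 4 fold_left: fold axis v@16; visible region now rows[4,5) x cols[0,16) = 1x16
Op 5 cut(0, 3): punch at orig (4,3); cuts so far [(4, 3)]; region rows[4,5) x cols[0,16) = 1x16
Op 6 cut(0, 7): punch at orig (4,7); cuts so far [(4, 3), (4, 7)]; region rows[4,5) x cols[0,16) = 1x16
Op 7 cut(0, 9): punch at orig (4,9); cuts so far [(4, 3), (4, 7), (4, 9)]; region rows[4,5) x cols[0,16) = 1x16
Unfold 1 (reflect across v@16): 6 holes -> [(4, 3), (4, 7), (4, 9), (4, 22), (4, 24), (4, 28)]
Unfold 2 (reflect across h@5): 12 holes -> [(4, 3), (4, 7), (4, 9), (4, 22), (4, 24), (4, 28), (5, 3), (5, 7), (5, 9), (5, 22), (5, 24), (5, 28)]
Unfold 3 (reflect across h@6): 24 holes -> [(4, 3), (4, 7), (4, 9), (4, 22), (4, 24), (4, 28), (5, 3), (5, 7), (5, 9), (5, 22), (5, 24), (5, 28), (6, 3), (6, 7), (6, 9), (6, 22), (6, 24), (6, 28), (7, 3), (7, 7), (7, 9), (7, 22), (7, 24), (7, 28)]
Unfold 4 (reflect across h@4): 48 holes -> [(0, 3), (0, 7), (0, 9), (0, 22), (0, 24), (0, 28), (1, 3), (1, 7), (1, 9), (1, 22), (1, 24), (1, 28), (2, 3), (2, 7), (2, 9), (2, 22), (2, 24), (2, 28), (3, 3), (3, 7), (3, 9), (3, 22), (3, 24), (3, 28), (4, 3), (4, 7), (4, 9), (4, 22), (4, 24), (4, 28), (5, 3), (5, 7), (5, 9), (5, 22), (5, 24), (5, 28), (6, 3), (6, 7), (6, 9), (6, 22), (6, 24), (6, 28), (7, 3), (7, 7), (7, 9), (7, 22), (7, 24), (7, 28)]
Holes: [(0, 3), (0, 7), (0, 9), (0, 22), (0, 24), (0, 28), (1, 3), (1, 7), (1, 9), (1, 22), (1, 24), (1, 28), (2, 3), (2, 7), (2, 9), (2, 22), (2, 24), (2, 28), (3, 3), (3, 7), (3, 9), (3, 22), (3, 24), (3, 28), (4, 3), (4, 7), (4, 9), (4, 22), (4, 24), (4, 28), (5, 3), (5, 7), (5, 9), (5, 22), (5, 24), (5, 28), (6, 3), (6, 7), (6, 9), (6, 22), (6, 24), (6, 28), (7, 3), (7, 7), (7, 9), (7, 22), (7, 24), (7, 28)]

Answer: no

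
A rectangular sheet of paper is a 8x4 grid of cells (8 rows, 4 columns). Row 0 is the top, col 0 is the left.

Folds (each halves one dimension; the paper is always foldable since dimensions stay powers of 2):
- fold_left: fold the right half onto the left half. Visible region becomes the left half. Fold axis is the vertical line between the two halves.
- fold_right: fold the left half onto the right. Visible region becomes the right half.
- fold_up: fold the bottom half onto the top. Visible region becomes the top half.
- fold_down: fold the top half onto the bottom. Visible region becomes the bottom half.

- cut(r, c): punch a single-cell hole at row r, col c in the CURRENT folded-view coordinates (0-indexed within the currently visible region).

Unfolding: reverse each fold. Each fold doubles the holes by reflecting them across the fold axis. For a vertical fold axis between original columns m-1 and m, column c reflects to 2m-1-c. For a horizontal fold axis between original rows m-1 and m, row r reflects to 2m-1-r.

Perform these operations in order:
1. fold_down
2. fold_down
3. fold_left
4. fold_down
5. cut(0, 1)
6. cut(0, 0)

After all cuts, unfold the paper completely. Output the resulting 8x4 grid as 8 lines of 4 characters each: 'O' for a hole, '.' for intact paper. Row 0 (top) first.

Op 1 fold_down: fold axis h@4; visible region now rows[4,8) x cols[0,4) = 4x4
Op 2 fold_down: fold axis h@6; visible region now rows[6,8) x cols[0,4) = 2x4
Op 3 fold_left: fold axis v@2; visible region now rows[6,8) x cols[0,2) = 2x2
Op 4 fold_down: fold axis h@7; visible region now rows[7,8) x cols[0,2) = 1x2
Op 5 cut(0, 1): punch at orig (7,1); cuts so far [(7, 1)]; region rows[7,8) x cols[0,2) = 1x2
Op 6 cut(0, 0): punch at orig (7,0); cuts so far [(7, 0), (7, 1)]; region rows[7,8) x cols[0,2) = 1x2
Unfold 1 (reflect across h@7): 4 holes -> [(6, 0), (6, 1), (7, 0), (7, 1)]
Unfold 2 (reflect across v@2): 8 holes -> [(6, 0), (6, 1), (6, 2), (6, 3), (7, 0), (7, 1), (7, 2), (7, 3)]
Unfold 3 (reflect across h@6): 16 holes -> [(4, 0), (4, 1), (4, 2), (4, 3), (5, 0), (5, 1), (5, 2), (5, 3), (6, 0), (6, 1), (6, 2), (6, 3), (7, 0), (7, 1), (7, 2), (7, 3)]
Unfold 4 (reflect across h@4): 32 holes -> [(0, 0), (0, 1), (0, 2), (0, 3), (1, 0), (1, 1), (1, 2), (1, 3), (2, 0), (2, 1), (2, 2), (2, 3), (3, 0), (3, 1), (3, 2), (3, 3), (4, 0), (4, 1), (4, 2), (4, 3), (5, 0), (5, 1), (5, 2), (5, 3), (6, 0), (6, 1), (6, 2), (6, 3), (7, 0), (7, 1), (7, 2), (7, 3)]

Answer: OOOO
OOOO
OOOO
OOOO
OOOO
OOOO
OOOO
OOOO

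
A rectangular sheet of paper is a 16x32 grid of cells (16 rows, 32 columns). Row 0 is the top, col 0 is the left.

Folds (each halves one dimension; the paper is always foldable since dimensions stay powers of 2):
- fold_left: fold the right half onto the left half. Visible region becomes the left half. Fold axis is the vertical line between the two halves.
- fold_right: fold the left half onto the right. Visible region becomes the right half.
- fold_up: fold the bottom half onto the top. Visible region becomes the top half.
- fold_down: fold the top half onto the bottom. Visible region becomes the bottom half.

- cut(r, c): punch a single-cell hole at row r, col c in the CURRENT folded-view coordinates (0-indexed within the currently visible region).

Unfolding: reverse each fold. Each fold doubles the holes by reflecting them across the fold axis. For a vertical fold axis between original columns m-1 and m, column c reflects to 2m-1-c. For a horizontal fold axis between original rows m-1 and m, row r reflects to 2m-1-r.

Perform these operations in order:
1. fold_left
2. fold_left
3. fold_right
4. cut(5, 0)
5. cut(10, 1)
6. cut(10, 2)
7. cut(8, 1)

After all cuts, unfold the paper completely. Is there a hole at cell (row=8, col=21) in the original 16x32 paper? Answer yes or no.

Answer: yes

Derivation:
Op 1 fold_left: fold axis v@16; visible region now rows[0,16) x cols[0,16) = 16x16
Op 2 fold_left: fold axis v@8; visible region now rows[0,16) x cols[0,8) = 16x8
Op 3 fold_right: fold axis v@4; visible region now rows[0,16) x cols[4,8) = 16x4
Op 4 cut(5, 0): punch at orig (5,4); cuts so far [(5, 4)]; region rows[0,16) x cols[4,8) = 16x4
Op 5 cut(10, 1): punch at orig (10,5); cuts so far [(5, 4), (10, 5)]; region rows[0,16) x cols[4,8) = 16x4
Op 6 cut(10, 2): punch at orig (10,6); cuts so far [(5, 4), (10, 5), (10, 6)]; region rows[0,16) x cols[4,8) = 16x4
Op 7 cut(8, 1): punch at orig (8,5); cuts so far [(5, 4), (8, 5), (10, 5), (10, 6)]; region rows[0,16) x cols[4,8) = 16x4
Unfold 1 (reflect across v@4): 8 holes -> [(5, 3), (5, 4), (8, 2), (8, 5), (10, 1), (10, 2), (10, 5), (10, 6)]
Unfold 2 (reflect across v@8): 16 holes -> [(5, 3), (5, 4), (5, 11), (5, 12), (8, 2), (8, 5), (8, 10), (8, 13), (10, 1), (10, 2), (10, 5), (10, 6), (10, 9), (10, 10), (10, 13), (10, 14)]
Unfold 3 (reflect across v@16): 32 holes -> [(5, 3), (5, 4), (5, 11), (5, 12), (5, 19), (5, 20), (5, 27), (5, 28), (8, 2), (8, 5), (8, 10), (8, 13), (8, 18), (8, 21), (8, 26), (8, 29), (10, 1), (10, 2), (10, 5), (10, 6), (10, 9), (10, 10), (10, 13), (10, 14), (10, 17), (10, 18), (10, 21), (10, 22), (10, 25), (10, 26), (10, 29), (10, 30)]
Holes: [(5, 3), (5, 4), (5, 11), (5, 12), (5, 19), (5, 20), (5, 27), (5, 28), (8, 2), (8, 5), (8, 10), (8, 13), (8, 18), (8, 21), (8, 26), (8, 29), (10, 1), (10, 2), (10, 5), (10, 6), (10, 9), (10, 10), (10, 13), (10, 14), (10, 17), (10, 18), (10, 21), (10, 22), (10, 25), (10, 26), (10, 29), (10, 30)]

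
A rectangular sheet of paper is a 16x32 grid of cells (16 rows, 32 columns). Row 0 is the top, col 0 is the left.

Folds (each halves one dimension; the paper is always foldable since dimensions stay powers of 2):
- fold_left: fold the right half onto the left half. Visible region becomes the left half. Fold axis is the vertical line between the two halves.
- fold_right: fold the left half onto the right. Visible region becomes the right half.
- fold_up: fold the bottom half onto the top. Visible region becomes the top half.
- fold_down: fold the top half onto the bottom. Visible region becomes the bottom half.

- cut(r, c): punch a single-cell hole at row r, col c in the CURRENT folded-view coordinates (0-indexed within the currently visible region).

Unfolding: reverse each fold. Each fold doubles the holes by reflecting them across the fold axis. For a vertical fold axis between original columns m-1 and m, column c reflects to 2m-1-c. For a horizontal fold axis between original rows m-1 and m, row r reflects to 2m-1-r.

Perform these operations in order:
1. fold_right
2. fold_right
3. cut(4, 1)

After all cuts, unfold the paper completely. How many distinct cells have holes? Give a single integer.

Answer: 4

Derivation:
Op 1 fold_right: fold axis v@16; visible region now rows[0,16) x cols[16,32) = 16x16
Op 2 fold_right: fold axis v@24; visible region now rows[0,16) x cols[24,32) = 16x8
Op 3 cut(4, 1): punch at orig (4,25); cuts so far [(4, 25)]; region rows[0,16) x cols[24,32) = 16x8
Unfold 1 (reflect across v@24): 2 holes -> [(4, 22), (4, 25)]
Unfold 2 (reflect across v@16): 4 holes -> [(4, 6), (4, 9), (4, 22), (4, 25)]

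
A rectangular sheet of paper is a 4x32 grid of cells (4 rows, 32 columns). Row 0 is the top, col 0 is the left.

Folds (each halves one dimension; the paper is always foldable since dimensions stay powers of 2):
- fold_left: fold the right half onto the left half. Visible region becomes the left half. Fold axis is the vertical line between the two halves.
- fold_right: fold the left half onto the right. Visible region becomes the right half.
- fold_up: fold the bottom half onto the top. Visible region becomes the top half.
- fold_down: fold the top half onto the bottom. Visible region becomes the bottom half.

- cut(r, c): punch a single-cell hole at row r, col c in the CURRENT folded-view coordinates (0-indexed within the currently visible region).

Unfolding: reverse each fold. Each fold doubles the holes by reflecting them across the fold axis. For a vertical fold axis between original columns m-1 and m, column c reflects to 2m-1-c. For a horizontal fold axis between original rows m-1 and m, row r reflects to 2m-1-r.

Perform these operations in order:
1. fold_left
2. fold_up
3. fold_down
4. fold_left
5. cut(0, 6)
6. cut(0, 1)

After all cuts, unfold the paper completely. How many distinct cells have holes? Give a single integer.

Op 1 fold_left: fold axis v@16; visible region now rows[0,4) x cols[0,16) = 4x16
Op 2 fold_up: fold axis h@2; visible region now rows[0,2) x cols[0,16) = 2x16
Op 3 fold_down: fold axis h@1; visible region now rows[1,2) x cols[0,16) = 1x16
Op 4 fold_left: fold axis v@8; visible region now rows[1,2) x cols[0,8) = 1x8
Op 5 cut(0, 6): punch at orig (1,6); cuts so far [(1, 6)]; region rows[1,2) x cols[0,8) = 1x8
Op 6 cut(0, 1): punch at orig (1,1); cuts so far [(1, 1), (1, 6)]; region rows[1,2) x cols[0,8) = 1x8
Unfold 1 (reflect across v@8): 4 holes -> [(1, 1), (1, 6), (1, 9), (1, 14)]
Unfold 2 (reflect across h@1): 8 holes -> [(0, 1), (0, 6), (0, 9), (0, 14), (1, 1), (1, 6), (1, 9), (1, 14)]
Unfold 3 (reflect across h@2): 16 holes -> [(0, 1), (0, 6), (0, 9), (0, 14), (1, 1), (1, 6), (1, 9), (1, 14), (2, 1), (2, 6), (2, 9), (2, 14), (3, 1), (3, 6), (3, 9), (3, 14)]
Unfold 4 (reflect across v@16): 32 holes -> [(0, 1), (0, 6), (0, 9), (0, 14), (0, 17), (0, 22), (0, 25), (0, 30), (1, 1), (1, 6), (1, 9), (1, 14), (1, 17), (1, 22), (1, 25), (1, 30), (2, 1), (2, 6), (2, 9), (2, 14), (2, 17), (2, 22), (2, 25), (2, 30), (3, 1), (3, 6), (3, 9), (3, 14), (3, 17), (3, 22), (3, 25), (3, 30)]

Answer: 32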